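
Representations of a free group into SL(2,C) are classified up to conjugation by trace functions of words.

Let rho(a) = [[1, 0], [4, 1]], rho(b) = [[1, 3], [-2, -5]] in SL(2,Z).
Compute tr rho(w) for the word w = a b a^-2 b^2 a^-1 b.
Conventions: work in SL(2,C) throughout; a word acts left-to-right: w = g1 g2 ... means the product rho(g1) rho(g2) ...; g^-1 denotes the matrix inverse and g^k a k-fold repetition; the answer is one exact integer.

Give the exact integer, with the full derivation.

rho(a) = [[1, 0], [4, 1]]
... * rho(b) = [[1, 3], [-2, -5]]  ->  [[1, 3], [2, 7]]
... * rho(a^-1) = [[1, 0], [-4, 1]]  ->  [[-11, 3], [-26, 7]]
... * rho(a^-1) = [[1, 0], [-4, 1]]  ->  [[-23, 3], [-54, 7]]
... * rho(b) = [[1, 3], [-2, -5]]  ->  [[-29, -84], [-68, -197]]
... * rho(b) = [[1, 3], [-2, -5]]  ->  [[139, 333], [326, 781]]
... * rho(a^-1) = [[1, 0], [-4, 1]]  ->  [[-1193, 333], [-2798, 781]]
... * rho(b) = [[1, 3], [-2, -5]]  ->  [[-1859, -5244], [-4360, -12299]]
tr = -1859 + -12299 = -14158

-14158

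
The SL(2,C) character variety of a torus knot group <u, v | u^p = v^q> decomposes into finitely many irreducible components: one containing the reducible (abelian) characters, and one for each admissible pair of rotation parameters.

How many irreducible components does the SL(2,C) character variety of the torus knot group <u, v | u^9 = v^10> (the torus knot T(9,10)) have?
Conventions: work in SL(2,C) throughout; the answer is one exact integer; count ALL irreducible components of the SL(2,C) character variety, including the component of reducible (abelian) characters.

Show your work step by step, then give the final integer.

37

In the torus knot group T(9,10), u^9 = v^10 is central, so an irreducible representation sends it to +I or -I (Schur).
This locks tr(u) to 2*cos(pi*alpha/9), alpha in 1..8, and tr(v) to 2*cos(pi*beta/10), beta in 1..9, on each component of irreducible characters.
u^9 = (-1)^alpha I and v^10 = (-1)^beta I must agree, so alpha and beta have equal parity.
Counting: 4 odd alphas x 5 odd betas + 4 even alphas x 4 even betas = 20 + 16 = 36.
That is 36 components of irreducible characters, and with the reducible (abelian) component the total is 37.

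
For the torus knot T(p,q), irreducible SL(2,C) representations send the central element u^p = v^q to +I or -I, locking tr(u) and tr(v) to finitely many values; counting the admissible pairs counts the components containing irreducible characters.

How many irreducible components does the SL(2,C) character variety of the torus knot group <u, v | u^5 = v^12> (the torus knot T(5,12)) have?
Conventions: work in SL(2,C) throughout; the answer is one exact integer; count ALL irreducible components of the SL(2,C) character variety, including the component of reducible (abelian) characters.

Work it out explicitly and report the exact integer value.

In the torus knot group T(5,12), u^5 = v^12 is central, so an irreducible representation sends it to +I or -I (Schur).
On an irreducible component, tr(u) is locked at 2*cos(pi*alpha/5) for some alpha in 1..4, and tr(v) at 2*cos(pi*beta/12) for some beta in 1..11.
Consistency of u^5 = (-1)^alpha I with v^12 = (-1)^beta I forces alpha = beta (mod 2).
count pairs: odd alpha (2 choices) x odd beta (6), plus even alpha (2) x even beta (5): 2*6 + 2*5 = 22.
components with irreducible characters: 22; plus the single component of reducible (abelian) characters: total 23.

23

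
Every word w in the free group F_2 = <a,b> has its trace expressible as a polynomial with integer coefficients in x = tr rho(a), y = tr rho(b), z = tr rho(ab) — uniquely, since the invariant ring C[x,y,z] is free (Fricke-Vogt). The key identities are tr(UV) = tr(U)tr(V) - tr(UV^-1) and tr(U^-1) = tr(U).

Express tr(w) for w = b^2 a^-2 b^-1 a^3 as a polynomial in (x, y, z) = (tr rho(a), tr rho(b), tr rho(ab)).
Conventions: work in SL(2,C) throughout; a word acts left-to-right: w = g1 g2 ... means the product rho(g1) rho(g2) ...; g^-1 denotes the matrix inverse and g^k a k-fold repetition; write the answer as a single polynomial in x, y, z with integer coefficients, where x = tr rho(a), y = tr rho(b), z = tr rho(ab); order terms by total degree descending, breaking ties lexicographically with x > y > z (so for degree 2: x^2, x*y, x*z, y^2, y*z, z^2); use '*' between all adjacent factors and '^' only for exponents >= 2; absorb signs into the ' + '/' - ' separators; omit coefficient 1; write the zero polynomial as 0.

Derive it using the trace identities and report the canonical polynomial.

reduce: tr(b^2 a) = tr(b) tr(a b) - tr(a) = y*z - x
so tr(b^2) = tr(b) tr(b) - tr(1) = y^2 - 2
reduce: tr(a^2 b^2) = tr(a) tr(b^2 a) - tr(b^2) = x*y*z - x^2 - y^2 + 2
tr(b a^2) = tr(a) tr(b a) - tr(b) = x*z - y
reduce: tr(b^3 a^2) = tr(b) tr(b a^2 b) - tr(b a^2) = x*y^2*z - x^2*y - y^3 - x*z + 3*y
tr(b^3 a) = tr(b) tr(a b^2) - tr(a b) = y^2*z - x*y - z
tr(b a^3 b^2) = tr(a) tr(b^3 a^2) - tr(b^3 a) = x^2*y^2*z - x^3*y - x*y^3 - x^2*z - y^2*z + 4*x*y + z
tr(b a b a) = tr(b a) tr(b a) - tr(1)   [split at repeated b] = z^2 - 2
reduce: tr(a b a^2 b) = tr(a) tr(b a b a) - tr(b a b) = x*z^2 - y*z - x
tr(a b a^2) = tr(a) tr(b a^2) - tr(b a) = x^2*z - x*y - z
so tr(a b^2 a b a) = tr(b) tr(a b a^2 b) - tr(a b a^2) = x*y*z^2 - x^2*z - y^2*z + z
tr(a b^2 a b) = tr(b) tr(a b a b) - tr(a b a) = y*z^2 - x*z - y
reduce: tr(b a^3 b^2 a) = tr(a) tr(a b^2 a b a) - tr(a b^2 a b) = x^2*y*z^2 - x^3*z - x*y^2*z - y*z^2 + 2*x*z + y
so tr(a^3 b^2 a^-1 b) = tr(b a^3 b^2) tr(a) - tr(b a^3 b^2 a) = x^3*y^2*z - x^4*y - x^2*y^3 - x^2*y*z^2 + 4*x^2*y + y*z^2 - x*z - y
reduce: tr(a^-1 b^-1 a^3 b^2) = tr(a^3 b^2 a^-1) tr(b) - tr(a^3 b^2 a^-1 b) = -x^3*y^2*z + x^4*y + x^2*y^3 + x^2*y*z^2 + x*y^2*z - 5*x^2*y - y^3 - y*z^2 + x*z + 3*y
tr(b^2 a^-2 b^-1 a^3) = tr(a^-1 b^-1 a^3 b^2) tr(a) - tr(a^-1 b^-1 a^3 b^2 a) = -x^4*y^2*z + x^5*y + x^3*y^3 + x^3*y*z^2 + x^2*y^2*z - 5*x^3*y - x*y^3 - x*y*z^2 + 4*x*y + z

-x^4*y^2*z + x^5*y + x^3*y^3 + x^3*y*z^2 + x^2*y^2*z - 5*x^3*y - x*y^3 - x*y*z^2 + 4*x*y + z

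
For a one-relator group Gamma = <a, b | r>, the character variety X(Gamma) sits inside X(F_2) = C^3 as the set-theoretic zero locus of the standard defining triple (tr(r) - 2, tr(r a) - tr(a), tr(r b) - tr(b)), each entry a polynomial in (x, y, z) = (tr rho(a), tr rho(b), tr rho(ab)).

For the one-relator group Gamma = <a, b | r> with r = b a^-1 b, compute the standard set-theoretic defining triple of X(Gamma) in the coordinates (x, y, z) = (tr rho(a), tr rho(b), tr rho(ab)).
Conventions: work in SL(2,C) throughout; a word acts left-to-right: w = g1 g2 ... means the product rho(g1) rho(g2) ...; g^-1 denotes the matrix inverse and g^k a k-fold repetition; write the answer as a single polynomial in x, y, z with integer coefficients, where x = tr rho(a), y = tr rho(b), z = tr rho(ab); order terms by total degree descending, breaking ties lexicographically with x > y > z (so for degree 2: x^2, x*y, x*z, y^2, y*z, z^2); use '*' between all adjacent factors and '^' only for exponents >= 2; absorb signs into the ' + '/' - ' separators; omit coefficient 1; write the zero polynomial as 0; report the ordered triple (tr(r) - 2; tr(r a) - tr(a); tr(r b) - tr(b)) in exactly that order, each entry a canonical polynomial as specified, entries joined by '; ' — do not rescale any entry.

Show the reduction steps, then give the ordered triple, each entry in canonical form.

x*y^2 - y*z - x - 2; x*y*z - x^2 - z^2 - x + 2; x*y^3 - y^2*z - 2*x*y - y + z

use: tr(b^2) = tr(b) tr(b) - tr(1)   [square of b] = y^2 - 2
use: tr(b^2 a) = tr(b) tr(a b) - tr(a)   [square of b] = y*z - x
use: tr(b a^-1 b) = tr(b^2) tr(a) - tr(b^2 a)   [inverse elimination on a] = x*y^2 - y*z - x
tr(b a b a) = tr(a b) tr(a b) - tr(1)  (split on a) = z^2 - 2
use: tr(b a^-1 b a) = tr(b a b) tr(a) - tr(b a b a)  (eliminate a^-1) = x*y*z - x^2 - z^2 + 2
tr(b^3) = tr(b) tr(b^2) - tr(b) = y^3 - 3*y
use: tr(b^3 a) = tr(b) tr(b a b) - tr(b a) = y^2*z - x*y - z
tr(b a^-1 b^2) = tr(b^3) tr(a) - tr(b^3 a) = x*y^3 - y^2*z - 2*x*y + z
assemble the triple (tr(r) - 2; tr(r a) - x; tr(r b) - y)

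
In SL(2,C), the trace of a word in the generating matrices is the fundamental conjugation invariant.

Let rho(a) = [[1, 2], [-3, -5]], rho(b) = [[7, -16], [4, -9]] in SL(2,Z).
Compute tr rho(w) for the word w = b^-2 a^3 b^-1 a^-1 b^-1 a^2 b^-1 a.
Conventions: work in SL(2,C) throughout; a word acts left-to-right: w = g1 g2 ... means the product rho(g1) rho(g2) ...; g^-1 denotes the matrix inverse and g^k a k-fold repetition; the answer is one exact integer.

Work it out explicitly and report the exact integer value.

-13353368500

rho(b^-1) = [[-9, 16], [-4, 7]]
... * rho(b^-1) = [[-9, 16], [-4, 7]]  ->  [[17, -32], [8, -15]]
... * rho(a) = [[1, 2], [-3, -5]]  ->  [[113, 194], [53, 91]]
... * rho(a) = [[1, 2], [-3, -5]]  ->  [[-469, -744], [-220, -349]]
... * rho(a) = [[1, 2], [-3, -5]]  ->  [[1763, 2782], [827, 1305]]
... * rho(b^-1) = [[-9, 16], [-4, 7]]  ->  [[-26995, 47682], [-12663, 22367]]
... * rho(a^-1) = [[-5, -2], [3, 1]]  ->  [[278021, 101672], [130416, 47693]]
... * rho(b^-1) = [[-9, 16], [-4, 7]]  ->  [[-2908877, 5160040], [-1364516, 2420507]]
... * rho(a) = [[1, 2], [-3, -5]]  ->  [[-18388997, -31617954], [-8626037, -14831567]]
... * rho(a) = [[1, 2], [-3, -5]]  ->  [[76464865, 121311776], [35868664, 56905761]]
... * rho(b^-1) = [[-9, 16], [-4, 7]]  ->  [[-1173430889, 2072620272], [-550441020, 972238951]]
... * rho(a) = [[1, 2], [-3, -5]]  ->  [[-7391291705, -12709963138], [-3467157873, -5962076795]]
tr = -7391291705 + -5962076795 = -13353368500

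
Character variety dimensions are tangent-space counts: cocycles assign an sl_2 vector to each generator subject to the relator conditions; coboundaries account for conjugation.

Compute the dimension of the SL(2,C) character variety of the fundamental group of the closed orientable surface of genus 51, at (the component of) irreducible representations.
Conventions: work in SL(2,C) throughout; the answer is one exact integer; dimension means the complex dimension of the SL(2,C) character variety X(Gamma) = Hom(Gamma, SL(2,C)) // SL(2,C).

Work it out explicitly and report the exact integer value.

300

The genus-51 surface group: 2g = 102 generators, one relator prod [a_i, b_i].
A cocycle assigns one sl_2 vector per generator subject to the relator condition d_2(z) = 0: dim of the unconstrained space is 3*2g = 306.
H^2 = coker(d_2) is dual to H^0 = 0 at irreducible rho (Poincare duality), so d_2 is onto: dim Z^1 = 303.
As always at irreducible rho, dim B^1 = 3.
Hence dim X = 303 - 3 = 300.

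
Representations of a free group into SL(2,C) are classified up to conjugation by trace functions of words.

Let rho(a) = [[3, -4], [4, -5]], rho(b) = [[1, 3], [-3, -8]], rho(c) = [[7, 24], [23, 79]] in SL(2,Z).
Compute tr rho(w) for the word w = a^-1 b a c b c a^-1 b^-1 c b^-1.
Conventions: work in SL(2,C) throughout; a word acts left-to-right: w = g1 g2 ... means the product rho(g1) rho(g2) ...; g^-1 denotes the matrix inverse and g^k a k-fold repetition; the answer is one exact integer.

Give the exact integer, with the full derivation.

rho(a^-1) = [[-5, 4], [-4, 3]]
... * rho(b) = [[1, 3], [-3, -8]]  ->  [[-17, -47], [-13, -36]]
... * rho(a) = [[3, -4], [4, -5]]  ->  [[-239, 303], [-183, 232]]
... * rho(c) = [[7, 24], [23, 79]]  ->  [[5296, 18201], [4055, 13936]]
... * rho(b) = [[1, 3], [-3, -8]]  ->  [[-49307, -129720], [-37753, -99323]]
... * rho(c) = [[7, 24], [23, 79]]  ->  [[-3328709, -11431248], [-2548700, -8752589]]
... * rho(a^-1) = [[-5, 4], [-4, 3]]  ->  [[62368537, -47608580], [47753856, -36452567]]
... * rho(b^-1) = [[-8, -3], [3, 1]]  ->  [[-641774036, -234714191], [-491388549, -179714135]]
... * rho(c) = [[7, 24], [23, 79]]  ->  [[-9890844645, -33944997953], [-7573144948, -25990741841]]
... * rho(b^-1) = [[-8, -3], [3, 1]]  ->  [[-22708236699, -4272464018], [-17387065939, -3271306997]]
tr = -22708236699 + -3271306997 = -25979543696

-25979543696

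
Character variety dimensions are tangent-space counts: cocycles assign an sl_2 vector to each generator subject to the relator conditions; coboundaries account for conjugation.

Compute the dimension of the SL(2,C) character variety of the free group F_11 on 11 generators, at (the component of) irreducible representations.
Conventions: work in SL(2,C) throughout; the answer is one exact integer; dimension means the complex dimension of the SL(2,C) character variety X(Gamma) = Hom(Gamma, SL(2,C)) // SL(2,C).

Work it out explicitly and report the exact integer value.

30

The free group F_11: 11 generators, no relators.
So Z^1 = (sl_2)^11 in full: dim Z^1 = 33.
dim B^1 = 3: the coboundary map is injective because an irreducible image has centralizer 0 in sl_2.
dim X = dim H^1 = dim Z^1 - dim B^1 = 33 - 3 = 30.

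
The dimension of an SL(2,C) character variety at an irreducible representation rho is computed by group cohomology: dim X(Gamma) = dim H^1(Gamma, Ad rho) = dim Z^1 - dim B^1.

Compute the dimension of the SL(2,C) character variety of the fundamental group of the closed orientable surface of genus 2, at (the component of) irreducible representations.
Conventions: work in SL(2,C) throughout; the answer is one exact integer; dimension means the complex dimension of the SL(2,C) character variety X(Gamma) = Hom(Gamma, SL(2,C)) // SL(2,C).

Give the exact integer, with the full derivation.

pi_1 of the closed genus-2 surface has 4 generators bound by the single product-of-commutators relator.
Unconstrained cocycle data is one sl_2 vector per generator (12 dimensions), cut by the relator condition d_2(z) = 0.
At an irreducible rho, H^2 = coker(d_2) vanishes (Poincare duality: H^2 is dual to H^0 = invariants = 0), so d_2 is surjective onto sl_2 and dim Z^1 = 12 - 3 = 9.
dim B^1 = 3 (coboundaries, injective at irreducible rho).
dim X = dim H^1 = 9 - 3 = 6.

6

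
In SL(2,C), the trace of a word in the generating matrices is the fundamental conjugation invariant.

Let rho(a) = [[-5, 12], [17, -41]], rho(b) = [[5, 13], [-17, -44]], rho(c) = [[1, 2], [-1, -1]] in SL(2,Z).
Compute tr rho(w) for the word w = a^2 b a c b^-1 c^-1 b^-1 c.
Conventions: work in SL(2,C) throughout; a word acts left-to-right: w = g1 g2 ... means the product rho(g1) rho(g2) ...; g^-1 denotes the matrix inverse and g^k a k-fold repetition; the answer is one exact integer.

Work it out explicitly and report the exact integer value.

310985181

rho(a) = [[-5, 12], [17, -41]]
... * rho(a) = [[-5, 12], [17, -41]]  ->  [[229, -552], [-782, 1885]]
... * rho(b) = [[5, 13], [-17, -44]]  ->  [[10529, 27265], [-35955, -93106]]
... * rho(a) = [[-5, 12], [17, -41]]  ->  [[410860, -991517], [-1403027, 3385886]]
... * rho(c) = [[1, 2], [-1, -1]]  ->  [[1402377, 1813237], [-4788913, -6191940]]
... * rho(b^-1) = [[-44, -13], [17, 5]]  ->  [[-30879559, -9164716], [105449192, 31296169]]
... * rho(c^-1) = [[-1, -2], [1, 1]]  ->  [[21714843, 52594402], [-74153023, -179602215]]
... * rho(b^-1) = [[-44, -13], [17, 5]]  ->  [[-61348258, -19320949], [209495357, 65978224]]
... * rho(c) = [[1, 2], [-1, -1]]  ->  [[-42027309, -103375567], [143517133, 353012490]]
tr = -42027309 + 353012490 = 310985181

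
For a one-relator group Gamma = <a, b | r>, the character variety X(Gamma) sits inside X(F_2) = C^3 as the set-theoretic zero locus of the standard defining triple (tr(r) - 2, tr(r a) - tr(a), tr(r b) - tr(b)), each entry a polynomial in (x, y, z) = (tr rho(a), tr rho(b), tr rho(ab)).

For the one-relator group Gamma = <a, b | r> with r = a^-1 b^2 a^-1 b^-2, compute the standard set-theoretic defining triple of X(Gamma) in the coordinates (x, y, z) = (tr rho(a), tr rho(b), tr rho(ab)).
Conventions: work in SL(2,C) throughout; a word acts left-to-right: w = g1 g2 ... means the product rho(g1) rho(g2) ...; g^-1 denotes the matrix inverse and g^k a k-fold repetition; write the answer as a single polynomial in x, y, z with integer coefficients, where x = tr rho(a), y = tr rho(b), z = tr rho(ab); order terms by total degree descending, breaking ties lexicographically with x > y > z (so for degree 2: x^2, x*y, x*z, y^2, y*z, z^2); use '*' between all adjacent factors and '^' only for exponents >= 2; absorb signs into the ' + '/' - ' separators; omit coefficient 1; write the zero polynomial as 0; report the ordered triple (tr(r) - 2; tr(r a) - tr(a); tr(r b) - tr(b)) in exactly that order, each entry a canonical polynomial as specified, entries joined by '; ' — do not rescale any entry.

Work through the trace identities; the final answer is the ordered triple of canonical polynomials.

apply: tr(a^-1 b) = tr(b)*tr(a) - tr(b a) = x*y - z
tr(b^2) = tr(b)*tr(b) - tr(1) = y^2 - 2
apply: tr(b a b) = tr(b)*tr(a b) - tr(a) = y*z - x
use: tr(b^2 a b) = tr(b)*tr(b a b) - tr(b a) = y^2*z - x*y - z
tr(a b a b) = tr(a b)*tr(a b) - tr(1)   [split at repeated a] = z^2 - 2
apply: tr(a b a) = tr(a)*tr(b a) - tr(b) = x*z - y
use: tr(b^2 a b a) = tr(b)*tr(a b a b) - tr(a b a) = y*z^2 - x*z - y
use: tr(a^-1 b^2 a b) = tr(b^2 a b)*tr(a) - tr(b^2 a b a) = x*y^2*z - x^2*y - y*z^2 + y
use: tr(b^-1 a^-1 b^2 a) = tr(a^-1 b^2 a)*tr(b) - tr(a^-1 b^2 a b) = -x*y^2*z + x^2*y + y^3 + y*z^2 - 3*y
tr(a^-1 b^2 a^-1 b^-1) = tr(b^-1 a^-1 b^2)*tr(a) - tr(b^-1 a^-1 b^2 a) = x*y^2*z - y^3 - y*z^2 - x*z + 3*y
tr(a^-1 b^2) = tr(b^2)*tr(a) - tr(b^2 a) = x*y^2 - y*z - x
use: tr(a^-1 b^2 a^-1) = tr(a^-1 b^2)*tr(a) - tr(a^-1 b^2 a) = x^2*y^2 - x*y*z - x^2 - y^2 + 2
tr(a^-1 b^2 a^-1 b^-2) = tr(a^-1 b^2 a^-1 b^-1)*tr(b) - tr(a^-1 b^2 a^-1) = x*y^3*z - x^2*y^2 - y^4 - y^2*z^2 + x^2 + 4*y^2 - 2
assemble the triple (tr(r) - 2; tr(r a) - x; tr(r b) - y)

x*y^3*z - x^2*y^2 - y^4 - y^2*z^2 + x^2 + 4*y^2 - 4; 0; x*y^2*z - y^3 - y*z^2 - x*z + 2*y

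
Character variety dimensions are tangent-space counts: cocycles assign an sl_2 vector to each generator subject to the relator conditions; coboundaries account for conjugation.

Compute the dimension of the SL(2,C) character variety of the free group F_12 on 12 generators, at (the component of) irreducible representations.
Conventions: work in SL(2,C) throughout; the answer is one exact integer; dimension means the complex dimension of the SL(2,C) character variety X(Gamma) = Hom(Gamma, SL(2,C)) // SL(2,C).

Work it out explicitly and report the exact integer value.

Here Gamma is free of rank 12 — no relator constrains a cocycle.
Z^1(Gamma, Ad rho) = (sl_2)^12: a cocycle is a free choice of one sl_2 vector per generator, so dim Z^1 = 3*12 = 36.
dim B^1 = 3: the coboundary map is injective because an irreducible image has centralizer 0 in sl_2.
dim X = dim H^1 = dim Z^1 - dim B^1 = 36 - 3 = 33.

33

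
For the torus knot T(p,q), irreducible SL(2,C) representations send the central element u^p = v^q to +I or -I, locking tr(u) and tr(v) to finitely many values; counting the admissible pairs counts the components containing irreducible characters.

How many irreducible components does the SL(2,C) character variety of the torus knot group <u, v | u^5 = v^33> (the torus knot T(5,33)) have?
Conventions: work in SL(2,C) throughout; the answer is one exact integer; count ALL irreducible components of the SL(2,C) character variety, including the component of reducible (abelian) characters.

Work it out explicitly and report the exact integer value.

For T(5,33): irreducibility forces the central element u^5 = v^33 to one of +I, -I.
So on each irreducible component the traces are pinned: tr(u) = 2*cos(pi*alpha/5) with 1 <= alpha <= 4, tr(v) = 2*cos(pi*beta/33) with 1 <= beta <= 32.
The two central values (-1)^alpha I and (-1)^beta I must be the same matrix, so alpha and beta share a parity.
Enumerate parity-matched pairs: 2*16 odd-odd plus 2*16 even-even gives 64.
Total: 64 irreducible-character components + 1 reducible (abelian) component = 65.

65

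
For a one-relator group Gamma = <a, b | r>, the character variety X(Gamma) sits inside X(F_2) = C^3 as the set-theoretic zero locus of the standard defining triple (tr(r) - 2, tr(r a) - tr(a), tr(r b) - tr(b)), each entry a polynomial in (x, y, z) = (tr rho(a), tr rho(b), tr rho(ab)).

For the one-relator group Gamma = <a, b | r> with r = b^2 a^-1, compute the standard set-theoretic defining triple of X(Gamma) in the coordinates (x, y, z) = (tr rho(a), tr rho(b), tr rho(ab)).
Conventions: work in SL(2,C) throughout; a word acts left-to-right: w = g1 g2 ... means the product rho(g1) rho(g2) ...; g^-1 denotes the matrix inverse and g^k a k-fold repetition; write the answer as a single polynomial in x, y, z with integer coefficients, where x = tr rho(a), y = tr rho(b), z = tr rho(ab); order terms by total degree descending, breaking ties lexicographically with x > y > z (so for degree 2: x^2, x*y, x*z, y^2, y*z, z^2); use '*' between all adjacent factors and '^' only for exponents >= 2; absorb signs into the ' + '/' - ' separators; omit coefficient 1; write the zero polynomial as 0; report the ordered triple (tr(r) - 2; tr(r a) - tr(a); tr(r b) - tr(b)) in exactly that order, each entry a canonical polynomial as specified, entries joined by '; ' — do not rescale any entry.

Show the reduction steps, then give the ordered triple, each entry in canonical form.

x*y^2 - y*z - x - 2; y^2 - x - 2; x*y^3 - y^2*z - 2*x*y - y + z

tr(b^2) = tr(b) * tr(b) - tr(1)  (reduce the b square) = y^2 - 2
tr(b^2 a) = tr(b) * tr(a b) - tr(a)  (reduce the b square) = y*z - x
tr(b^2 a^-1) = tr(b^2) * tr(a) - tr(b^2 a)  (eliminate a^-1) = x*y^2 - y*z - x
next, tr(b^3) = tr(b) * tr(b^2) - tr(b) = y^3 - 3*y
and tr(b^3 a) = tr(b) * tr(b a b) - tr(b a) = y^2*z - x*y - z
tr(b^2 a^-1 b) = tr(b^3) * tr(a) - tr(b^3 a) = x*y^3 - y^2*z - 2*x*y + z
assemble the triple (tr(r) - 2; tr(r a) - x; tr(r b) - y)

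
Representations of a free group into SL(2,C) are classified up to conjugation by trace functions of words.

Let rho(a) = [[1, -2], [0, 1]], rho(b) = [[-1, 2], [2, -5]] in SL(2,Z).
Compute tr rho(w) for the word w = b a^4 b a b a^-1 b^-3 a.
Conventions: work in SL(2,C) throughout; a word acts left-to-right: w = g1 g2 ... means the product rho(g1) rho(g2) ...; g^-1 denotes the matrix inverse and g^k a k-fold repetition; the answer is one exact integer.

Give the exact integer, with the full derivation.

rho(b) = [[-1, 2], [2, -5]]
... * rho(a) = [[1, -2], [0, 1]]  ->  [[-1, 4], [2, -9]]
... * rho(a) = [[1, -2], [0, 1]]  ->  [[-1, 6], [2, -13]]
... * rho(a) = [[1, -2], [0, 1]]  ->  [[-1, 8], [2, -17]]
... * rho(a) = [[1, -2], [0, 1]]  ->  [[-1, 10], [2, -21]]
... * rho(b) = [[-1, 2], [2, -5]]  ->  [[21, -52], [-44, 109]]
... * rho(a) = [[1, -2], [0, 1]]  ->  [[21, -94], [-44, 197]]
... * rho(b) = [[-1, 2], [2, -5]]  ->  [[-209, 512], [438, -1073]]
... * rho(a^-1) = [[1, 2], [0, 1]]  ->  [[-209, 94], [438, -197]]
... * rho(b^-1) = [[-5, -2], [-2, -1]]  ->  [[857, 324], [-1796, -679]]
... * rho(b^-1) = [[-5, -2], [-2, -1]]  ->  [[-4933, -2038], [10338, 4271]]
... * rho(b^-1) = [[-5, -2], [-2, -1]]  ->  [[28741, 11904], [-60232, -24947]]
... * rho(a) = [[1, -2], [0, 1]]  ->  [[28741, -45578], [-60232, 95517]]
tr = 28741 + 95517 = 124258

124258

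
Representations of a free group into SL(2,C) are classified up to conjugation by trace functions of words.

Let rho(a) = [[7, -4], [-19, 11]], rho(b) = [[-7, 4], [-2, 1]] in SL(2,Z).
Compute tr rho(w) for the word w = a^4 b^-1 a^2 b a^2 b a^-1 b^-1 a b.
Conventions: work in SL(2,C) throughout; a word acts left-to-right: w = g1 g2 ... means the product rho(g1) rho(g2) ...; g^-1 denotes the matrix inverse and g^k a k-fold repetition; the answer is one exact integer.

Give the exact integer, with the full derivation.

rho(a) = [[7, -4], [-19, 11]]
... * rho(a) = [[7, -4], [-19, 11]]  ->  [[125, -72], [-342, 197]]
... * rho(a) = [[7, -4], [-19, 11]]  ->  [[2243, -1292], [-6137, 3535]]
... * rho(a) = [[7, -4], [-19, 11]]  ->  [[40249, -23184], [-110124, 63433]]
... * rho(b^-1) = [[1, -4], [2, -7]]  ->  [[-6119, 1292], [16742, -3535]]
... * rho(a) = [[7, -4], [-19, 11]]  ->  [[-67381, 38688], [184359, -105853]]
... * rho(a) = [[7, -4], [-19, 11]]  ->  [[-1206739, 695092], [3301720, -1901819]]
... * rho(b) = [[-7, 4], [-2, 1]]  ->  [[7056989, -4131864], [-19308402, 11305061]]
... * rho(a) = [[7, -4], [-19, 11]]  ->  [[127904339, -73678460], [-349954973, 201589279]]
... * rho(a) = [[7, -4], [-19, 11]]  ->  [[2295221113, -1322080416], [-6279881112, 3617301961]]
... * rho(b) = [[-7, 4], [-2, 1]]  ->  [[-13422386959, 7858804036], [36724563862, -21502222487]]
... * rho(a^-1) = [[11, 4], [19, 7]]  ->  [[1671020135, 1322080416], [-4572024771, -3617301961]]
... * rho(b^-1) = [[1, -4], [2, -7]]  ->  [[4315180967, -15938643452], [-11806628693, 43609212811]]
... * rho(a) = [[7, -4], [-19, 11]]  ->  [[333040492357, -192585801840], [-911221444260, 526927855693]]
... * rho(b) = [[-7, 4], [-2, 1]]  ->  [[-1946111842819, 1139576167588], [5324694398434, -3117957921347]]
tr = -1946111842819 + -3117957921347 = -5064069764166

-5064069764166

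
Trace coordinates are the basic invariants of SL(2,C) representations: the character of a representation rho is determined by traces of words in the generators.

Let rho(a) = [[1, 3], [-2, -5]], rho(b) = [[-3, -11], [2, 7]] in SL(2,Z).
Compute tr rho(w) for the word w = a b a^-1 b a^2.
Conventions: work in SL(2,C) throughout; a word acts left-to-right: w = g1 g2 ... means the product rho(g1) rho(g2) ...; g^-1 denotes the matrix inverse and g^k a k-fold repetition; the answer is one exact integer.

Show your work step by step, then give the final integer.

610

rho(a) = [[1, 3], [-2, -5]]
... * rho(b) = [[-3, -11], [2, 7]]  ->  [[3, 10], [-4, -13]]
... * rho(a^-1) = [[-5, -3], [2, 1]]  ->  [[5, 1], [-6, -1]]
... * rho(b) = [[-3, -11], [2, 7]]  ->  [[-13, -48], [16, 59]]
... * rho(a) = [[1, 3], [-2, -5]]  ->  [[83, 201], [-102, -247]]
... * rho(a) = [[1, 3], [-2, -5]]  ->  [[-319, -756], [392, 929]]
tr = -319 + 929 = 610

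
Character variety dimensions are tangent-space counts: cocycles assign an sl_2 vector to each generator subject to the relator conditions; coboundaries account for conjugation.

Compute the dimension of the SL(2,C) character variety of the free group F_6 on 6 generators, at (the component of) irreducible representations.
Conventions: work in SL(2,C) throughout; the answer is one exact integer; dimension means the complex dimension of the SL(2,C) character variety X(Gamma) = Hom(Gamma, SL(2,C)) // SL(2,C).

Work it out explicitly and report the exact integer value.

15

The free group F_6: 6 generators, no relators.
A cocycle picks one sl_2 vector per generator freely, giving dim Z^1 = 3*6 = 18.
Irreducibility makes the coboundary map sl_2 -> Z^1 injective (trivial centralizer), so dim B^1 = 3.
Therefore dim X = 18 - 3 = 15.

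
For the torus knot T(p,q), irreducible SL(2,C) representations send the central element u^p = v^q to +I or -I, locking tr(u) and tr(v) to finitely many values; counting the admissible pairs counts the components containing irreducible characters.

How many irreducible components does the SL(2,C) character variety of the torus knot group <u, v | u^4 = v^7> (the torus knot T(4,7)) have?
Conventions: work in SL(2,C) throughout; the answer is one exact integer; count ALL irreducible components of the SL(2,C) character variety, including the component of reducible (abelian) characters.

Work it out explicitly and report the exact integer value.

For T(4,7): irreducibility forces the central element u^4 = v^7 to one of +I, -I.
So on each irreducible component the traces are pinned: tr(u) = 2*cos(pi*alpha/4) with 1 <= alpha <= 3, tr(v) = 2*cos(pi*beta/7) with 1 <= beta <= 6.
Consistency of u^4 = (-1)^alpha I with v^7 = (-1)^beta I forces alpha = beta (mod 2).
Enumerate parity-matched pairs: 2*3 odd-odd plus 1*3 even-even gives 9.
components with irreducible characters: 9; plus the single component of reducible (abelian) characters: total 10.

10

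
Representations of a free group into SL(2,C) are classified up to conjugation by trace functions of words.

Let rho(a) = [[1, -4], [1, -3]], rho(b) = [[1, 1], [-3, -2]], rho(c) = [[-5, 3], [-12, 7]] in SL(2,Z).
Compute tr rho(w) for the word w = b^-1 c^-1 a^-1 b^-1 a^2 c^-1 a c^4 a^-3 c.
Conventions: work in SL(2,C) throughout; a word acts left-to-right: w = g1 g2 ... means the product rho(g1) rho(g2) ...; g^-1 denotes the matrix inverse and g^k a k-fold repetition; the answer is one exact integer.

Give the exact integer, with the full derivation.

rho(b^-1) = [[-2, -1], [3, 1]]
... * rho(c^-1) = [[7, -3], [12, -5]]  ->  [[-26, 11], [33, -14]]
... * rho(a^-1) = [[-3, 4], [-1, 1]]  ->  [[67, -93], [-85, 118]]
... * rho(b^-1) = [[-2, -1], [3, 1]]  ->  [[-413, -160], [524, 203]]
... * rho(a) = [[1, -4], [1, -3]]  ->  [[-573, 2132], [727, -2705]]
... * rho(a) = [[1, -4], [1, -3]]  ->  [[1559, -4104], [-1978, 5207]]
... * rho(c^-1) = [[7, -3], [12, -5]]  ->  [[-38335, 15843], [48638, -20101]]
... * rho(a) = [[1, -4], [1, -3]]  ->  [[-22492, 105811], [28537, -134249]]
... * rho(c) = [[-5, 3], [-12, 7]]  ->  [[-1157272, 673201], [1468303, -854132]]
... * rho(c) = [[-5, 3], [-12, 7]]  ->  [[-2292052, 1240591], [2908069, -1574015]]
... * rho(c) = [[-5, 3], [-12, 7]]  ->  [[-3426832, 1807981], [4347835, -2293898]]
... * rho(c) = [[-5, 3], [-12, 7]]  ->  [[-4561612, 2375371], [5787601, -3013781]]
... * rho(a^-1) = [[-3, 4], [-1, 1]]  ->  [[11309465, -15871077], [-14349022, 20136623]]
... * rho(a^-1) = [[-3, 4], [-1, 1]]  ->  [[-18057318, 29366783], [22910443, -37259465]]
... * rho(a^-1) = [[-3, 4], [-1, 1]]  ->  [[24805171, -42862489], [-31471864, 54382307]]
... * rho(c) = [[-5, 3], [-12, 7]]  ->  [[390324013, -225621910], [-495228364, 286260557]]
tr = 390324013 + 286260557 = 676584570

676584570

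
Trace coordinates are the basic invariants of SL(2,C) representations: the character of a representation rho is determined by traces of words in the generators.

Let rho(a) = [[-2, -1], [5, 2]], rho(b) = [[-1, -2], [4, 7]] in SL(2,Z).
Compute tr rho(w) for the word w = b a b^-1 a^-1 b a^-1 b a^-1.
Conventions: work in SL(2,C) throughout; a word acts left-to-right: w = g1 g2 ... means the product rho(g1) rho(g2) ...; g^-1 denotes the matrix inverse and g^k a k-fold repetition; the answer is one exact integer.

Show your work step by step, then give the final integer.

rho(b) = [[-1, -2], [4, 7]]
... * rho(a) = [[-2, -1], [5, 2]]  ->  [[-8, -3], [27, 10]]
... * rho(b^-1) = [[7, 2], [-4, -1]]  ->  [[-44, -13], [149, 44]]
... * rho(a^-1) = [[2, 1], [-5, -2]]  ->  [[-23, -18], [78, 61]]
... * rho(b) = [[-1, -2], [4, 7]]  ->  [[-49, -80], [166, 271]]
... * rho(a^-1) = [[2, 1], [-5, -2]]  ->  [[302, 111], [-1023, -376]]
... * rho(b) = [[-1, -2], [4, 7]]  ->  [[142, 173], [-481, -586]]
... * rho(a^-1) = [[2, 1], [-5, -2]]  ->  [[-581, -204], [1968, 691]]
tr = -581 + 691 = 110

110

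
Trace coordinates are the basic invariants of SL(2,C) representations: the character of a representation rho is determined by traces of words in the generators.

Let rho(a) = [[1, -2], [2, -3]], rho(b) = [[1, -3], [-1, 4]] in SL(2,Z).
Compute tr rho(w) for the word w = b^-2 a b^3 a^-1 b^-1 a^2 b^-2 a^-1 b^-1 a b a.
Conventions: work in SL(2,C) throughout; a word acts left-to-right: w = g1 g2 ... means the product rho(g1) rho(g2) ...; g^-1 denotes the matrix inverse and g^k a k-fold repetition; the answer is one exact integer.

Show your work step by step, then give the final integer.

rho(b^-1) = [[4, 3], [1, 1]]
... * rho(b^-1) = [[4, 3], [1, 1]]  ->  [[19, 15], [5, 4]]
... * rho(a) = [[1, -2], [2, -3]]  ->  [[49, -83], [13, -22]]
... * rho(b) = [[1, -3], [-1, 4]]  ->  [[132, -479], [35, -127]]
... * rho(b) = [[1, -3], [-1, 4]]  ->  [[611, -2312], [162, -613]]
... * rho(b) = [[1, -3], [-1, 4]]  ->  [[2923, -11081], [775, -2938]]
... * rho(a^-1) = [[-3, 2], [-2, 1]]  ->  [[13393, -5235], [3551, -1388]]
... * rho(b^-1) = [[4, 3], [1, 1]]  ->  [[48337, 34944], [12816, 9265]]
... * rho(a) = [[1, -2], [2, -3]]  ->  [[118225, -201506], [31346, -53427]]
... * rho(a) = [[1, -2], [2, -3]]  ->  [[-284787, 368068], [-75508, 97589]]
... * rho(b^-1) = [[4, 3], [1, 1]]  ->  [[-771080, -486293], [-204443, -128935]]
... * rho(b^-1) = [[4, 3], [1, 1]]  ->  [[-3570613, -2799533], [-946707, -742264]]
... * rho(a^-1) = [[-3, 2], [-2, 1]]  ->  [[16310905, -9940759], [4324649, -2635678]]
... * rho(b^-1) = [[4, 3], [1, 1]]  ->  [[55302861, 38991956], [14662918, 10338269]]
... * rho(a) = [[1, -2], [2, -3]]  ->  [[133286773, -227581590], [35339456, -60340643]]
... * rho(b) = [[1, -3], [-1, 4]]  ->  [[360868363, -1310186679], [95680099, -347380940]]
... * rho(a) = [[1, -2], [2, -3]]  ->  [[-2259504995, 3208823311], [-599081781, 850782622]]
tr = -2259504995 + 850782622 = -1408722373

-1408722373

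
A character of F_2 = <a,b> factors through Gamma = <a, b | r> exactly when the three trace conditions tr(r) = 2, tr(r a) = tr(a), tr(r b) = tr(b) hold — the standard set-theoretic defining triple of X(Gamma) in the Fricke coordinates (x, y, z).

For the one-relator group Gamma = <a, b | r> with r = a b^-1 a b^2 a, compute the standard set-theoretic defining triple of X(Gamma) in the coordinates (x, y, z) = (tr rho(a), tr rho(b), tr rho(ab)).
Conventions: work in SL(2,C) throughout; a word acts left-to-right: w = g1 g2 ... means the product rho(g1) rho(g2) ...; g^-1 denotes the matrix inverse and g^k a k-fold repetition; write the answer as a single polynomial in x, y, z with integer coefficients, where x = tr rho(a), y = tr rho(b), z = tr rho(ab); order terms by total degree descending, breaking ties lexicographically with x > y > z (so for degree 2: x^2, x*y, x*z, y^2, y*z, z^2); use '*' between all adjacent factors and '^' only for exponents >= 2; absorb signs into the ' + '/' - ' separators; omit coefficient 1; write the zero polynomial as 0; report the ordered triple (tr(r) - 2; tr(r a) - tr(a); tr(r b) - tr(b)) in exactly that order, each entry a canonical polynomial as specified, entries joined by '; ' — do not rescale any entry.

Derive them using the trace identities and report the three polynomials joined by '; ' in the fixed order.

tr(a^2 b) = tr(a)*tr(b a) - tr(b) = x*z - y
tr(a^2) = tr(a)*tr(a) - tr(1) = x^2 - 2
tr(a b^2 a) = tr(b)*tr(a^2 b) - tr(a^2) = x*y*z - x^2 - y^2 + 2
tr(a b^2) = tr(b)*tr(a b) - tr(a) = y*z - x
tr(a b^2 a^2) = tr(a)*tr(a b^2 a) - tr(a b^2) = x^2*y*z - x^3 - x*y^2 - y*z + 3*x
tr(a b a b) = tr(a b)*tr(a b) - tr(1)   [split at repeated a] = z^2 - 2
tr(b a b^2 a) = tr(b)*tr(a b a b) - tr(a b a) = y*z^2 - x*z - y
tr(b a b^2) = tr(b)*tr(b a b) - tr(b a) = y^2*z - x*y - z
tr(a b^2 a^2 b) = tr(a)*tr(b a b^2 a) - tr(b a b^2) = x*y*z^2 - x^2*z - y^2*z + z
tr(a b^-1 a b^2 a) = tr(a b^2 a^2)*tr(b) - tr(a b^2 a^2 b) = x^2*y^2*z - x^3*y - x*y^3 - x*y*z^2 + x^2*z + 3*x*y - z
tr(a b^2 a^3) = tr(a)*tr(a^2 b^2 a) - tr(a^2 b^2)  (reduce the a square) = x^3*y*z - x^4 - x^2*y^2 - 2*x*y*z + 4*x^2 + y^2 - 2
tr(a b^2 a^3 b) = tr(a)*tr(b a b^2 a^2) - tr(b a b^2 a)  (reduce the a square) = x^2*y*z^2 - x^3*z - x*y^2*z - y*z^2 + 2*x*z + y
tr(a b^-1 a b^2 a^2) = tr(a b^2 a^3)*tr(b) - tr(a b^2 a^3 b)  (eliminate b^-1) = x^3*y^2*z - x^4*y - x^2*y^3 - x^2*y*z^2 + x^3*z - x*y^2*z + 4*x^2*y + y^3 + y*z^2 - 2*x*z - 3*y
tr(a b^2 a b a) = tr(a)*tr(b^2 a b a) - tr(b^2 a b) = x*y*z^2 - x^2*z - y^2*z + z
tr(a b a b a b) = tr(b a b a)*tr(b a) - tr(a b)   [split at repeated b] = z^3 - 3*z
tr(a b a b a) = tr(a)*tr(b a b a) - tr(b a b) = x*z^2 - y*z - x
tr(a b^2 a b a b) = tr(b)*tr(a b a b a b) - tr(a b a b a) = y*z^3 - x*z^2 - 2*y*z + x
tr(a b^-1 a b^2 a b) = tr(a b^2 a b a)*tr(b) - tr(a b^2 a b a b) = x*y^2*z^2 - x^2*y*z - y^3*z - y*z^3 + x*z^2 + 3*y*z - x
assemble the triple (tr(r) - 2; tr(r a) - x; tr(r b) - y)

x^2*y^2*z - x^3*y - x*y^3 - x*y*z^2 + x^2*z + 3*x*y - z - 2; x^3*y^2*z - x^4*y - x^2*y^3 - x^2*y*z^2 + x^3*z - x*y^2*z + 4*x^2*y + y^3 + y*z^2 - 2*x*z - x - 3*y; x*y^2*z^2 - x^2*y*z - y^3*z - y*z^3 + x*z^2 + 3*y*z - x - y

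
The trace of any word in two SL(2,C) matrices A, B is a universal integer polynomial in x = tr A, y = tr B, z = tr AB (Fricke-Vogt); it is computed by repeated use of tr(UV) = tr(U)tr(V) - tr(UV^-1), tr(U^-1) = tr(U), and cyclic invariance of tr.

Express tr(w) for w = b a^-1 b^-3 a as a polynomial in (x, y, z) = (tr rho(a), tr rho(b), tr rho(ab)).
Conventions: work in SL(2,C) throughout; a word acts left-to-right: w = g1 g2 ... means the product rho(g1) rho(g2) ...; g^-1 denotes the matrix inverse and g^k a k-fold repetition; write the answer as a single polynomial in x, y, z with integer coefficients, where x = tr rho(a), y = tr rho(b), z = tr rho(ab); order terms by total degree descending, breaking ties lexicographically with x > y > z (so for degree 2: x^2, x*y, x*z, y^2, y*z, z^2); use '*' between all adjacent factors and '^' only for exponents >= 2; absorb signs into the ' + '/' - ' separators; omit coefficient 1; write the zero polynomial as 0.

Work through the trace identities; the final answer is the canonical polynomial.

-x*y^3*z + x^2*y^2 + y^4 + y^2*z^2 + x*y*z - x^2 - 4*y^2 - z^2 + 2

tr(b a b) = tr(b)*tr(a b) - tr(a)   [square of b] = y*z - x
tr(b a b a) = tr(a b)*tr(a b) - tr(1)   [split at a repeated a] = z^2 - 2
tr(a b a^-1 b) = tr(b a b)*tr(a) - tr(b a b a)   [inverse elimination on a] = x*y*z - x^2 - z^2 + 2
tr(a b a^-1 b^-1) = tr(a b a^-1)*tr(b) - tr(a b a^-1 b)   [inverse elimination on b] = -x*y*z + x^2 + y^2 + z^2 - 2
tr(a b a^-1 b^-2) = tr(a b a^-1 b^-1)*tr(b) - tr(a b a^-1)   [inverse elimination on b] = -x*y^2*z + x^2*y + y^3 + y*z^2 - 3*y
tr(b a^-1 b^-3 a) = tr(a b a^-1 b^-2)*tr(b) - tr(a b a^-1 b^-1)   [inverse elimination on b] = -x*y^3*z + x^2*y^2 + y^4 + y^2*z^2 + x*y*z - x^2 - 4*y^2 - z^2 + 2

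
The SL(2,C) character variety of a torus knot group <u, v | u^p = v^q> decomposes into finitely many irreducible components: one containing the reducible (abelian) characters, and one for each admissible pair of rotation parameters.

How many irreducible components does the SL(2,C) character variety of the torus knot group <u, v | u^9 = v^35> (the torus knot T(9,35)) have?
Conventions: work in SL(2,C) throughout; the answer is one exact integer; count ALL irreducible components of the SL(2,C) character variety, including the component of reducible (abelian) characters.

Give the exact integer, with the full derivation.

137

For T(9,35): irreducibility forces the central element u^9 = v^35 to one of +I, -I.
So on each irreducible component the traces are pinned: tr(u) = 2*cos(pi*alpha/9) with 1 <= alpha <= 8, tr(v) = 2*cos(pi*beta/35) with 1 <= beta <= 34.
Consistency of u^9 = (-1)^alpha I with v^35 = (-1)^beta I forces alpha = beta (mod 2).
Enumerate parity-matched pairs: 4*17 odd-odd plus 4*17 even-even gives 136.
components with irreducible characters: 136; plus the single component of reducible (abelian) characters: total 137.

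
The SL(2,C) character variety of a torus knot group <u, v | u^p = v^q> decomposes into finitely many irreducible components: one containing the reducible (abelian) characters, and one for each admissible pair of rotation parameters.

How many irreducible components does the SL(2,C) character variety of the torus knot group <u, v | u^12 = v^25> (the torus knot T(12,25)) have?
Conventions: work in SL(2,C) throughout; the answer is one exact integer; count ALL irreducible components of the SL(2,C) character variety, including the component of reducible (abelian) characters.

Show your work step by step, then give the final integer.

133

Gamma = < u, v | u^12 = v^25 > (torus knot T(12,25)); the central element u^12 = v^25 acts as +I or -I in any irreducible SL(2,C) representation.
On an irreducible component, tr(u) is locked at 2*cos(pi*alpha/12) for some alpha in 1..11, and tr(v) at 2*cos(pi*beta/25) for some beta in 1..24.
u^12 = (-1)^alpha I and v^25 = (-1)^beta I must agree, so alpha and beta have equal parity.
count pairs: odd alpha (6 choices) x odd beta (12), plus even alpha (5) x even beta (12): 6*12 + 5*12 = 132.
That is 132 components of irreducible characters, and with the reducible (abelian) component the total is 133.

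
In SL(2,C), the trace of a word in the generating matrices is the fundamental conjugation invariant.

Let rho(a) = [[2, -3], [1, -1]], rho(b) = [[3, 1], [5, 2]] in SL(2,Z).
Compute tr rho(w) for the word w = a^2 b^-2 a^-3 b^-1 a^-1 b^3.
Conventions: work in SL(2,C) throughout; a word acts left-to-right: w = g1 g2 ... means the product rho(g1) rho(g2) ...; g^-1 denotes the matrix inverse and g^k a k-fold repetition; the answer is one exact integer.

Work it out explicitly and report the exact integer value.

-99073

rho(a) = [[2, -3], [1, -1]]
... * rho(a) = [[2, -3], [1, -1]]  ->  [[1, -3], [1, -2]]
... * rho(b^-1) = [[2, -1], [-5, 3]]  ->  [[17, -10], [12, -7]]
... * rho(b^-1) = [[2, -1], [-5, 3]]  ->  [[84, -47], [59, -33]]
... * rho(a^-1) = [[-1, 3], [-1, 2]]  ->  [[-37, 158], [-26, 111]]
... * rho(a^-1) = [[-1, 3], [-1, 2]]  ->  [[-121, 205], [-85, 144]]
... * rho(a^-1) = [[-1, 3], [-1, 2]]  ->  [[-84, 47], [-59, 33]]
... * rho(b^-1) = [[2, -1], [-5, 3]]  ->  [[-403, 225], [-283, 158]]
... * rho(a^-1) = [[-1, 3], [-1, 2]]  ->  [[178, -759], [125, -533]]
... * rho(b) = [[3, 1], [5, 2]]  ->  [[-3261, -1340], [-2290, -941]]
... * rho(b) = [[3, 1], [5, 2]]  ->  [[-16483, -5941], [-11575, -4172]]
... * rho(b) = [[3, 1], [5, 2]]  ->  [[-79154, -28365], [-55585, -19919]]
tr = -79154 + -19919 = -99073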